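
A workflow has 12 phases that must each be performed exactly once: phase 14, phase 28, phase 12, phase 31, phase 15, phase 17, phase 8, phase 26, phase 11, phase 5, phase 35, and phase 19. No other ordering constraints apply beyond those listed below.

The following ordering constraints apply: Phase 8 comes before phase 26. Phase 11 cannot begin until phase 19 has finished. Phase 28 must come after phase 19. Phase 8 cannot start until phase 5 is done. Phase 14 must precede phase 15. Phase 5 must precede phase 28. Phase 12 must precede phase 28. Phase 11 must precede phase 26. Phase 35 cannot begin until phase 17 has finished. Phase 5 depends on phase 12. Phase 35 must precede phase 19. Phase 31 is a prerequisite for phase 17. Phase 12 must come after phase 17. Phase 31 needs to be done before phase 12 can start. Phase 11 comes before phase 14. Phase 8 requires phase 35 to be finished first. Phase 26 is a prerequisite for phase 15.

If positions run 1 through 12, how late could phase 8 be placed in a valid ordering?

10

Following every chain forward from phase 8, the phases that must come later are phase 15, phase 26 — 2 of them.
With 2 mandatory successors out of 12 phases total, the latest slot for phase 8 is 12−2 = 10, and it's reachable by doing all non-successors before phase 8.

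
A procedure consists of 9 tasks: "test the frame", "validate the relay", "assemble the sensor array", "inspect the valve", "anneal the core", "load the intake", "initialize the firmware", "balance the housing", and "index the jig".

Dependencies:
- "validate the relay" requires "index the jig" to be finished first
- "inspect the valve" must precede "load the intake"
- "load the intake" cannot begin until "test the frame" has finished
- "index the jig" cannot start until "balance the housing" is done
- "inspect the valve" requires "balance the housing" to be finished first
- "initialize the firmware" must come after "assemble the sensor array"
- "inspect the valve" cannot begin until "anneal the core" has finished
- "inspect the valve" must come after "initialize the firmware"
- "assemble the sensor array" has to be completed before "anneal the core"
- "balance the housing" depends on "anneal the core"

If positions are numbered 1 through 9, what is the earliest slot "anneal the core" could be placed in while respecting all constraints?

The only task forced before "anneal the core" (directly or transitively) is "assemble the sensor array".
So at minimum 1 task comes before "anneal the core", putting "anneal the core" no earlier than position 2. That position is achievable by scheduling exactly that predecessor first.

2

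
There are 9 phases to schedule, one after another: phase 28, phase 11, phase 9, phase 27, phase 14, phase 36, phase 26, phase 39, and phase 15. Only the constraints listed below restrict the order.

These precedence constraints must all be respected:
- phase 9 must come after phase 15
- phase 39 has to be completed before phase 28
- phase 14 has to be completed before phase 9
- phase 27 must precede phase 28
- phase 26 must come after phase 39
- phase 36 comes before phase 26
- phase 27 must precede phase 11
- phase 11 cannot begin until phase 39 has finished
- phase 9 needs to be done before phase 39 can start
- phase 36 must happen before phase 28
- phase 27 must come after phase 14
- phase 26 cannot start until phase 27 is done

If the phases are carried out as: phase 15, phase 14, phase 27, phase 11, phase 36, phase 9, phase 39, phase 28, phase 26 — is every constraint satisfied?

No

Here phase 39 comes after phase 11.
That contradicts the constraint that phase 39 must precede phase 11.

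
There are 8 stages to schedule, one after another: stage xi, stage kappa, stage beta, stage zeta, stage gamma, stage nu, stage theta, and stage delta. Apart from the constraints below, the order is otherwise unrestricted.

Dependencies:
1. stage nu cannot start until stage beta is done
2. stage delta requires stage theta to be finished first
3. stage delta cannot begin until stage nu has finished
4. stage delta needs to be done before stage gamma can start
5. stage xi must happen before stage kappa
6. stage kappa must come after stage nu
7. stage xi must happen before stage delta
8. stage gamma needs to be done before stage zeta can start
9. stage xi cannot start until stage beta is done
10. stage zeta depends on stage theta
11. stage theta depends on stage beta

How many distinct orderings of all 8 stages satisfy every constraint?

Stage beta is the only stage with nothing required before it, so every ordering starts there.
Counting all ways to extend the partial order to a total order gives 26.

26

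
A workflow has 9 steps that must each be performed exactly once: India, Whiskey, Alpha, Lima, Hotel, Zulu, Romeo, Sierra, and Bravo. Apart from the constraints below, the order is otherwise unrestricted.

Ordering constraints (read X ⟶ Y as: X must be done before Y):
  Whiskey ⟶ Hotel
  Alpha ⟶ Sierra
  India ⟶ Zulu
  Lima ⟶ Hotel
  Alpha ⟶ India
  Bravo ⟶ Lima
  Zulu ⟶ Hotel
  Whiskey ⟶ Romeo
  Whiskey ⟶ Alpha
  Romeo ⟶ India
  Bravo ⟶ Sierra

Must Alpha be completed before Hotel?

Following the dependencies: Alpha → India → Zulu → Hotel.
So Alpha must precede Hotel in any valid ordering.

Yes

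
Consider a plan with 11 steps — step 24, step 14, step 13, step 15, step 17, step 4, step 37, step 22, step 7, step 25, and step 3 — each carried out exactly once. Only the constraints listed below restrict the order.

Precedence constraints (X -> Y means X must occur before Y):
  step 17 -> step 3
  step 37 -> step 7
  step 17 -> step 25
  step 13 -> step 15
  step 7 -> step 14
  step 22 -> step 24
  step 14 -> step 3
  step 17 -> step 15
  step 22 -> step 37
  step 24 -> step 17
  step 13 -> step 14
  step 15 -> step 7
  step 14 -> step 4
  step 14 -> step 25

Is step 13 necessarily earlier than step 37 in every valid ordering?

No

Nothing in the constraints links step 13 and step 37; they are unordered relative to each other.
There exist valid orderings with step 37 before step 13, so step 13 is not required to come first.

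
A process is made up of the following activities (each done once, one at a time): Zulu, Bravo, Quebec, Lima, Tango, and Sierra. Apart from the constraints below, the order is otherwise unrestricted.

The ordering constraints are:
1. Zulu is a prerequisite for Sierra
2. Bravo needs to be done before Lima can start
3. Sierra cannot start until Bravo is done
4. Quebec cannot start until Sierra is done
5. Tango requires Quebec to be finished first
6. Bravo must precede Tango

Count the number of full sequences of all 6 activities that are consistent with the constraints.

9

The activities with no prerequisites are Zulu, Bravo; any of them can be placed first.
Counting all ways to extend the partial order to a total order gives 9.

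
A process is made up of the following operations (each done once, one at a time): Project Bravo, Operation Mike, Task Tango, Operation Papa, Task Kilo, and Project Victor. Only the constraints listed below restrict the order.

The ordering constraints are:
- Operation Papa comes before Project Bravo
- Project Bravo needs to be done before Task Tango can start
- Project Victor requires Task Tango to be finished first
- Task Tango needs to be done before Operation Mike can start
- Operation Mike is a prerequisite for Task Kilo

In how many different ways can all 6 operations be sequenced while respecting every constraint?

3

Only Operation Papa has no prerequisites, so it must go first.
Systematically extending each partial ordering one operation at a time and counting, there are 3 complete orderings.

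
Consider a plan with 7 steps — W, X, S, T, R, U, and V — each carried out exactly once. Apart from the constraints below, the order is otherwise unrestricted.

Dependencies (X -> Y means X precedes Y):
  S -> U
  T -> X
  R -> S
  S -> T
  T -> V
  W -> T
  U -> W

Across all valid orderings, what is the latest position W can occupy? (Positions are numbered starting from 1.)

Every step that must follow W has to come after it. Tracing all chains starting from W, those steps are: X, T, V — 3 in total.
With 3 mandatory successors out of 7 steps total, the latest slot for W is 7−3 = 4, and it's reachable by doing all non-successors before W.

4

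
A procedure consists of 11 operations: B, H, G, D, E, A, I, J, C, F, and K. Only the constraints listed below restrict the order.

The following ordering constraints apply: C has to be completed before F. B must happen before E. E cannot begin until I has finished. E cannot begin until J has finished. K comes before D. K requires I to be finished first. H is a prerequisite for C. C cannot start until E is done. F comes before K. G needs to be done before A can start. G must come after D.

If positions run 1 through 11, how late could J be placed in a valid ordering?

The operations that are forced after J, directly or by a chain of constraints, are G, D, E, A, C, F, K. That's 7 operations.
With 7 mandatory successors out of 11 operations total, the latest slot for J is 11−7 = 4, and it's reachable by doing all non-successors before J.

4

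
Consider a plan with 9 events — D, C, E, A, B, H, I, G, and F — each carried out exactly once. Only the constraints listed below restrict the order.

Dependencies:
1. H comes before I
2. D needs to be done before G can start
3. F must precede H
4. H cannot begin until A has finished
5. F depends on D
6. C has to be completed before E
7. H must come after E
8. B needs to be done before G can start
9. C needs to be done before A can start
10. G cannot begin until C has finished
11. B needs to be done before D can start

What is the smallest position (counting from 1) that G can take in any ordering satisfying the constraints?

Every event that must precede G has to come before it. Tracing all chains that end at G, those events are: D, C, B — 3 in total.
With 3 mandatory predecessors, the earliest G can sit is position 3+1 = 4, and placing just those 3 first achieves it.

4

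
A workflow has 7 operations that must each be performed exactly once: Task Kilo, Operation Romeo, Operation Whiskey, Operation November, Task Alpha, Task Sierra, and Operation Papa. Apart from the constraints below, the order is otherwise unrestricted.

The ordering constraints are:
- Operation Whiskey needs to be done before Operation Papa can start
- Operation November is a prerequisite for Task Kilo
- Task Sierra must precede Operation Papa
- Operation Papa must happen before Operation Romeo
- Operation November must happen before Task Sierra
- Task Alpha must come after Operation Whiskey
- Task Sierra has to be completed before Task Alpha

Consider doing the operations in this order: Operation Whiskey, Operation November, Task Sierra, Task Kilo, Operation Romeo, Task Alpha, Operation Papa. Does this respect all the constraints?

The sequence places Operation Romeo ahead of Operation Papa.
Since Operation Papa is required before Operation Romeo, the ordering is invalid.

No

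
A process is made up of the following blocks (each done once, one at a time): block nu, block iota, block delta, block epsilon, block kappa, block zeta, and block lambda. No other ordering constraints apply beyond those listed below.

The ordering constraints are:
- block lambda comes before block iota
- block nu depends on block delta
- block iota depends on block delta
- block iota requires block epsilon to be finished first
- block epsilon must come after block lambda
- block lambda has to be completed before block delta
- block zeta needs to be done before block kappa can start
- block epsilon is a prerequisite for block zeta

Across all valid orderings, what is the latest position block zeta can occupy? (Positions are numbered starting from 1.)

Following the constraints forward from block zeta, its only required successor is block kappa.
So at least 1 block follows block zeta, putting block zeta no later than position 6. That position is achievable by scheduling everything else first.

6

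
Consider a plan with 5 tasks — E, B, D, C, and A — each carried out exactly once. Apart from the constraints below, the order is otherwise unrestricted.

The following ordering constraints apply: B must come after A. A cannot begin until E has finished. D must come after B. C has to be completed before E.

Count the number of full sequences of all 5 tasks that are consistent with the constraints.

Only C has no prerequisites, so it must go first.
Continuing from there, at each step only one task has all its prerequisites placed, so the ordering is fully determined — there is exactly 1.

1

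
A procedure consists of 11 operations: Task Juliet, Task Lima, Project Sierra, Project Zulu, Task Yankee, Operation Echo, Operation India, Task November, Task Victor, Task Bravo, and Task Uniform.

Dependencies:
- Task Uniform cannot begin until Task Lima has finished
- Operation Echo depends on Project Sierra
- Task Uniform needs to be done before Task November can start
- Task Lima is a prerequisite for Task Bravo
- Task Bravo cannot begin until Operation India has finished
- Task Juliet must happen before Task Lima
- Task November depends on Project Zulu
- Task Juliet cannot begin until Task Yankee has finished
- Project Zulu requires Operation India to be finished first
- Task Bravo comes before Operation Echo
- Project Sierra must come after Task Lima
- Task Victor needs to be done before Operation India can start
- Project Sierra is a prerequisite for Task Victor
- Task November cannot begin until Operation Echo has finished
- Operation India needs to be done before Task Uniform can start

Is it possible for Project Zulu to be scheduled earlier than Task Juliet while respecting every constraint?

Following Task Juliet → Task Lima → Project Sierra → Task Victor → Operation India → Project Zulu, Task Juliet must precede Project Zulu in every valid ordering.
So no valid ordering can have Project Zulu before Task Juliet.

No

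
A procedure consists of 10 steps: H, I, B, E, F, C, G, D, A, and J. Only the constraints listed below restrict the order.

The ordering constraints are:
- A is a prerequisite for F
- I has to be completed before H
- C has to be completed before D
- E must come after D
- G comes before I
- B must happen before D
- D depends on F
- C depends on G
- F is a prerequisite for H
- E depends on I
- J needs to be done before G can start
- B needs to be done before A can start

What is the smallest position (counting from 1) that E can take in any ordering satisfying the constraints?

9

Working backwards through the constraints from E, its full set of required predecessors is I, B, F, C, G, D, A, J — 8 of them.
So at minimum 8 steps come before E, putting E no earlier than position 9. That position is achievable by scheduling exactly those predecessors first.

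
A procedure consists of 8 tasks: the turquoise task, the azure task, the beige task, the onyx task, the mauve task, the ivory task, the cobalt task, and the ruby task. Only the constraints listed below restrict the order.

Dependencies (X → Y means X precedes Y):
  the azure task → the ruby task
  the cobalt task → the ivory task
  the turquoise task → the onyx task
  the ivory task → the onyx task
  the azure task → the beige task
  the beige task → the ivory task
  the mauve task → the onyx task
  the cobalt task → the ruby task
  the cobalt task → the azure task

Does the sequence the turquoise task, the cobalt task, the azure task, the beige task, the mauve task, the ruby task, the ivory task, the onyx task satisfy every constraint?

Every stated constraint is respected: the turquoise task sits at position 1, ahead of the onyx task at position 8, and each of the other listed pairs likewise has the predecessor earlier in the sequence.

Yes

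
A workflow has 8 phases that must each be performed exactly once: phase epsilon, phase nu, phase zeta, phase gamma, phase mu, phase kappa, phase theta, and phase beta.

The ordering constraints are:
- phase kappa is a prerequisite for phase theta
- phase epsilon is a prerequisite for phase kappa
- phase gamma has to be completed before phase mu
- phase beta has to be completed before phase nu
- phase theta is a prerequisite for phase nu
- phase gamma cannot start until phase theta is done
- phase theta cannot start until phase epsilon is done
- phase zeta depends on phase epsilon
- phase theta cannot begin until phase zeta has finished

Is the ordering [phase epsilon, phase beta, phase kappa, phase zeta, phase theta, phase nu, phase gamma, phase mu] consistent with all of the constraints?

Going through the constraints one by one, each required predecessor appears earlier in the sequence than its dependent — e.g. phase epsilon (position 1) is before phase theta (position 5), as required.

Yes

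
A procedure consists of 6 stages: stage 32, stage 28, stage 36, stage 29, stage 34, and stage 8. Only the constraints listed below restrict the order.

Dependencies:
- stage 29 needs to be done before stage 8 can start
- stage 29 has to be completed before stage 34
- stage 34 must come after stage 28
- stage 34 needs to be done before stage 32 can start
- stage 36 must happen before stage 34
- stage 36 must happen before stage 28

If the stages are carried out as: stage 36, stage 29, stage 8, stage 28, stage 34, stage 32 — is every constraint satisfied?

Going through the constraints one by one, each required predecessor appears earlier in the sequence than its dependent — e.g. stage 36 (position 1) is before stage 34 (position 5), as required.

Yes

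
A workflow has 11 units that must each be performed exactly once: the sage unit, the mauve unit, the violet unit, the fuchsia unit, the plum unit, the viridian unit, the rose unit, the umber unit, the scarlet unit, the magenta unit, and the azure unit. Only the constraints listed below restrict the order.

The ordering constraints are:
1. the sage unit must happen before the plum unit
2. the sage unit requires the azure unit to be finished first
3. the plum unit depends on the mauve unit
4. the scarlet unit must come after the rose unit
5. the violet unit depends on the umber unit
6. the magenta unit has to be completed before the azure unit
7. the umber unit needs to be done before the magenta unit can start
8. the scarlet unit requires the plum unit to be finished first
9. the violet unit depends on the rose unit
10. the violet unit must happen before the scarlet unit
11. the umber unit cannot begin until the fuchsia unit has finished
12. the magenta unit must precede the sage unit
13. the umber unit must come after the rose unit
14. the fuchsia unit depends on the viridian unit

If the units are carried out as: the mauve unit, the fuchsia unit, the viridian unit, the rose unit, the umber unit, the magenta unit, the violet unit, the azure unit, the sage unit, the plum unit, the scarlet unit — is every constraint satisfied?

No

Here the viridian unit comes after the fuchsia unit.
Since the viridian unit is required before the fuchsia unit, the ordering is invalid.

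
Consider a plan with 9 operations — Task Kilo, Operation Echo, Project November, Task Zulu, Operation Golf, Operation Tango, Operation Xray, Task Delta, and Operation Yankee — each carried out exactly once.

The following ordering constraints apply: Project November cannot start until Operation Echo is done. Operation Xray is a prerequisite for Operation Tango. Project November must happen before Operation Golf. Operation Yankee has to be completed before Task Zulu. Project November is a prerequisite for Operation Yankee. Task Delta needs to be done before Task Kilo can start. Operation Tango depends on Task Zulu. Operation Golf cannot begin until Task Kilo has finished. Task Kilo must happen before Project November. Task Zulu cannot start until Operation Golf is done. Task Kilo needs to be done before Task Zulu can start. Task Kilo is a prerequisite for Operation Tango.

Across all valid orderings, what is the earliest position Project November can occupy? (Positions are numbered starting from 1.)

Every operation that must precede Project November has to come before it. Tracing all chains that end at Project November, those operations are: Task Kilo, Operation Echo, Task Delta — 3 in total.
So at minimum 3 operations come before Project November, putting Project November no earlier than position 4. That position is achievable by scheduling exactly those predecessors first.

4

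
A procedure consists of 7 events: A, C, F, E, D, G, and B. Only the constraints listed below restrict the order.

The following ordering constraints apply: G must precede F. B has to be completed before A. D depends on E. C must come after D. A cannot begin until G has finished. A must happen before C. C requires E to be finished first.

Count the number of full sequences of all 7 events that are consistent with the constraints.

3 events have no prerequisites (E, G, B), so any of them could come first.
Systematically extending each partial ordering one event at a time and counting, there are 95 complete orderings.

95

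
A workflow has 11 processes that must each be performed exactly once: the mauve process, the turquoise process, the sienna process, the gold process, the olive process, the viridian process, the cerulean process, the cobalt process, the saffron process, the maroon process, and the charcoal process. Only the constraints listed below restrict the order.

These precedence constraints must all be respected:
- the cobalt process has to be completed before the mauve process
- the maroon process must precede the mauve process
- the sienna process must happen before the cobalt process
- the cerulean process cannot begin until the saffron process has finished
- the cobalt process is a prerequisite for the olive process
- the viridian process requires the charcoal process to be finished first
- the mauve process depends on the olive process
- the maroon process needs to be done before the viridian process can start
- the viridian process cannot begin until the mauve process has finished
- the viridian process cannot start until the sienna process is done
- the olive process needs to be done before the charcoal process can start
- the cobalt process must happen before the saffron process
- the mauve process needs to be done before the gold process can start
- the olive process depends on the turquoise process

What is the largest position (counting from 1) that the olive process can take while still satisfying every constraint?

7

Following every chain forward from the olive process, the processes that must come later are the mauve process, the gold process, the viridian process, the charcoal process — 4 of them.
With 4 mandatory successors out of 11 processes total, the latest slot for the olive process is 11−4 = 7, and it's reachable by doing all non-successors before the olive process.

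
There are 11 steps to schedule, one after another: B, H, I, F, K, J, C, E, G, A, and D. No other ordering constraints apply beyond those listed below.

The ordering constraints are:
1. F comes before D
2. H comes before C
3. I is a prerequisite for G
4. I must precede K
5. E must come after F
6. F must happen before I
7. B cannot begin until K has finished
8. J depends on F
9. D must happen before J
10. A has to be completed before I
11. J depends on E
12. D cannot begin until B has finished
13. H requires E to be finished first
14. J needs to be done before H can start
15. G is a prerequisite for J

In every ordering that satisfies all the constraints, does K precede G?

No

Nothing in the constraints links K and G; they are unordered relative to each other.
So K can come before G or after — it is not forced.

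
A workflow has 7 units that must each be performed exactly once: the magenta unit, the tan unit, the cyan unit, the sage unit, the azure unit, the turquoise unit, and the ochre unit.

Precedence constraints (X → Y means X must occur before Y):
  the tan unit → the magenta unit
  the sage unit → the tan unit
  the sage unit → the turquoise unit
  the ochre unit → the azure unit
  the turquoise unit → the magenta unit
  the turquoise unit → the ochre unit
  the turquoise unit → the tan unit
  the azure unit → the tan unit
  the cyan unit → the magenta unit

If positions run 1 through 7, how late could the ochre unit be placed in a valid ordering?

The units that are forced after the ochre unit, directly or by a chain of constraints, are the magenta unit, the tan unit, the azure unit. That's 3 units.
So at least 3 units follow the ochre unit, putting the ochre unit no later than position 4. That position is achievable by scheduling everything else first.

4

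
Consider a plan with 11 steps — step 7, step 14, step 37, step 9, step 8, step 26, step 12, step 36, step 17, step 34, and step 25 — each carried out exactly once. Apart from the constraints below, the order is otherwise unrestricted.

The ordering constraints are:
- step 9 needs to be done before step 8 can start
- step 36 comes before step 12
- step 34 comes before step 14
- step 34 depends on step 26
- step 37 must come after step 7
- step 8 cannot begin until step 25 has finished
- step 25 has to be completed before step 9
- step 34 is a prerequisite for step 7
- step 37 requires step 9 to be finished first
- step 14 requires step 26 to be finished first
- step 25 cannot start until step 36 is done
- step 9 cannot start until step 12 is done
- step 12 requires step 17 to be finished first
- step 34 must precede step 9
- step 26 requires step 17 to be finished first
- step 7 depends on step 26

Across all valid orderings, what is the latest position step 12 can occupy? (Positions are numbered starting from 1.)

The steps that are forced after step 12, directly or by a chain of constraints, are step 37, step 9, step 8. That's 3 steps.
With 3 mandatory successors out of 11 steps total, the latest slot for step 12 is 11−3 = 8, and it's reachable by doing all non-successors before step 12.

8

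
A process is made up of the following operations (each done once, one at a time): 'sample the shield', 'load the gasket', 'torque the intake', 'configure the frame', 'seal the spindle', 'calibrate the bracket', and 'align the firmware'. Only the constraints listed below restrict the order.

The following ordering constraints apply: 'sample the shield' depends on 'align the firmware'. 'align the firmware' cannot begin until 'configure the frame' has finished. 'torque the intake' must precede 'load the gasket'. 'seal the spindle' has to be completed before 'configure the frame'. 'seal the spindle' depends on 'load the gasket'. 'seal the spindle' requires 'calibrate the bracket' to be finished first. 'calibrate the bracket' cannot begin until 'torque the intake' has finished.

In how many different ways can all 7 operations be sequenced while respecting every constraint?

Only 'torque the intake' has no prerequisites, so it must go first.
Systematically extending each partial ordering one operation at a time and counting, there are 2 complete orderings.

2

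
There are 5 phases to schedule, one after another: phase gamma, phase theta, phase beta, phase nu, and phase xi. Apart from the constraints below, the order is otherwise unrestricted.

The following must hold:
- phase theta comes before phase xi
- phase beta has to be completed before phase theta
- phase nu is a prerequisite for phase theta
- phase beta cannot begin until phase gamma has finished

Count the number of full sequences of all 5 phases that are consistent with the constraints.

3

The phases with no prerequisites are phase gamma, phase nu; any of them can be placed first.
Systematically extending each partial ordering one phase at a time and counting, there are 3 complete orderings.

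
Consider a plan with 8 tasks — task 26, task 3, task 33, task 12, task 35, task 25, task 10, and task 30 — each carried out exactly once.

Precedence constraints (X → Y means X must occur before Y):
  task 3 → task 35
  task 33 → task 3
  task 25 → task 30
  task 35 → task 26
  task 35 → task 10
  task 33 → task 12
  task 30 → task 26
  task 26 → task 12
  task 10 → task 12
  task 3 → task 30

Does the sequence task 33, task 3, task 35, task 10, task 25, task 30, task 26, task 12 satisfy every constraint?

Every stated constraint is respected: task 33 sits at position 1, ahead of task 12 at position 8, and each of the other listed pairs likewise has the predecessor earlier in the sequence.

Yes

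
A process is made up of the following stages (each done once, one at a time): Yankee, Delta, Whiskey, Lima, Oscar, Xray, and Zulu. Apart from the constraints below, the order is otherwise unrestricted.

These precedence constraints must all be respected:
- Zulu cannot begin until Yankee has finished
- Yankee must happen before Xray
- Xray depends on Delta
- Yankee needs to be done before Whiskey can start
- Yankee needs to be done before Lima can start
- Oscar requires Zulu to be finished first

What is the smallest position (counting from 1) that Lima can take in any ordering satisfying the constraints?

Working backwards through the constraints from Lima, its only required predecessor is Yankee.
So at minimum 1 stage comes before Lima, putting Lima no earlier than position 2. That position is achievable by scheduling exactly that predecessor first.

2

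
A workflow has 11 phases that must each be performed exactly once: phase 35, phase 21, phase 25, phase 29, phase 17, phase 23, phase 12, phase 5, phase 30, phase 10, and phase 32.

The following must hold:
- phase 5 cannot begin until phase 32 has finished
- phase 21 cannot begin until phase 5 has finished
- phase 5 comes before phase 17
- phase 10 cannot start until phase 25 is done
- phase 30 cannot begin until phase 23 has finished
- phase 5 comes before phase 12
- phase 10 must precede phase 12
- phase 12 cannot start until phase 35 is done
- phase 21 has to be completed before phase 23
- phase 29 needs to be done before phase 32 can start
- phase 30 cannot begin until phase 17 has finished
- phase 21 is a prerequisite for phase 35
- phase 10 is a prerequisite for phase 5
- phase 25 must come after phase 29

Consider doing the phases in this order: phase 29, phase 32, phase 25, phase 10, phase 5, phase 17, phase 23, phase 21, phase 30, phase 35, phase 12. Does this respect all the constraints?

No

Here phase 21 comes after phase 23.
But one of the constraints requires phase 21 before phase 23, so this ordering violates it.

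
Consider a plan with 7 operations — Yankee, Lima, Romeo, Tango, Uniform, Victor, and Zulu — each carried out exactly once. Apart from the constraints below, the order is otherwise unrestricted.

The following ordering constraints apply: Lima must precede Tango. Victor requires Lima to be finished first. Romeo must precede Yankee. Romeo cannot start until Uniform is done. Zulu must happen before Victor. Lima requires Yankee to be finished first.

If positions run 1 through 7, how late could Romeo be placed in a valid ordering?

3

Every operation that must follow Romeo has to come after it. Tracing all chains starting from Romeo, those operations are: Yankee, Lima, Tango, Victor — 4 in total.
With 4 mandatory successors out of 7 operations total, the latest slot for Romeo is 7−4 = 3, and it's reachable by doing all non-successors before Romeo.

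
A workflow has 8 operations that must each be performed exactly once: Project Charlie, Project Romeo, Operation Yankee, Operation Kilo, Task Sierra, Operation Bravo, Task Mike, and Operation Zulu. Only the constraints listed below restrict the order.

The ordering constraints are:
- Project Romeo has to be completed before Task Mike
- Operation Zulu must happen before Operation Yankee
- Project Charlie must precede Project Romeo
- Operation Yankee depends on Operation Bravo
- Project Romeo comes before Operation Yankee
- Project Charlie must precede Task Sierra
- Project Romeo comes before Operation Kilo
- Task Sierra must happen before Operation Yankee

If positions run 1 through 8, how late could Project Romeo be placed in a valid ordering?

5

Every operation that must follow Project Romeo has to come after it. Tracing all chains starting from Project Romeo, those operations are: Operation Yankee, Operation Kilo, Task Mike — 3 in total.
So at least 3 operations follow Project Romeo, putting Project Romeo no later than position 5. That position is achievable by scheduling everything else first.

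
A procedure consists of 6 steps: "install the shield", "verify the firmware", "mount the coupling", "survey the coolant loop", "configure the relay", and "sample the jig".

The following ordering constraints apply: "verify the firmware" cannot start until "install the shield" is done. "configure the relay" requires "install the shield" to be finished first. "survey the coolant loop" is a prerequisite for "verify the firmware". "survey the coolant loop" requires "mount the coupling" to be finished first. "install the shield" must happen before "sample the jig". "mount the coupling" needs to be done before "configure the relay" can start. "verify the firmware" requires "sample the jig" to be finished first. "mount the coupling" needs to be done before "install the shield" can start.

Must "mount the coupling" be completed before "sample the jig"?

Yes

There is a constraint chain "mount the coupling" → "install the shield" → "sample the jig".
Hence "mount the coupling" necessarily comes before "sample the jig".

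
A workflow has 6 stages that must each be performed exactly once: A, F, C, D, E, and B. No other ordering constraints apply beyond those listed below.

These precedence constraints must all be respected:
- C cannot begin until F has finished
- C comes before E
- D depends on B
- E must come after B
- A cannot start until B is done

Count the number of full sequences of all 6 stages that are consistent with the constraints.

2 stages have no prerequisites (F, B), so any of them could come first.
Enumerating by repeatedly choosing an available stage (one whose prerequisites are all placed) gives 38 distinct complete orderings.

38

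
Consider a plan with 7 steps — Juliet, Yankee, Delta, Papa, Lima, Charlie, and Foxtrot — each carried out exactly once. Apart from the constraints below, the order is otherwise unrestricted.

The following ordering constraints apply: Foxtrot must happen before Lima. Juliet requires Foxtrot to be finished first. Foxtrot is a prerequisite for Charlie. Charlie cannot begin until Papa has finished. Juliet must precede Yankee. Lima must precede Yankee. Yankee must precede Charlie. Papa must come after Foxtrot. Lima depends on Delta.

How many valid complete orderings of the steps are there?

2 steps have no prerequisites (Delta, Foxtrot), so any of them could come first.
Enumerating by repeatedly choosing an available step (one whose prerequisites are all placed) gives 23 distinct complete orderings.

23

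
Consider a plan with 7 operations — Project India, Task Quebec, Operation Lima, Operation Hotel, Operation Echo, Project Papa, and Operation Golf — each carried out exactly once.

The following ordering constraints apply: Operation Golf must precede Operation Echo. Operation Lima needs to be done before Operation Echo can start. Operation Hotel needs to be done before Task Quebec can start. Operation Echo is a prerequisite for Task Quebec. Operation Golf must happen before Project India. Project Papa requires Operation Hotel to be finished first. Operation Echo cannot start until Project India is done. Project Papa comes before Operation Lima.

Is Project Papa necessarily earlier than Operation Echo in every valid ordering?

Yes

Tracing the constraints gives a chain: Project Papa → Operation Lima → Operation Echo.
So Project Papa must precede Operation Echo in any valid ordering.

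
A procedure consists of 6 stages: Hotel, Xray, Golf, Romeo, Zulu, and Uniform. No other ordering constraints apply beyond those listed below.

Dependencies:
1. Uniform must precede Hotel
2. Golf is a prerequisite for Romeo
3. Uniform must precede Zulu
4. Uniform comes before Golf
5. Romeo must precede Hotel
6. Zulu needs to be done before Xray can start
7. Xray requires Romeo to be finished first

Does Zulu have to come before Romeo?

No chain of constraints connects Zulu to Romeo in either direction.
A valid ordering placing Romeo before Zulu exists, so the answer is no.

No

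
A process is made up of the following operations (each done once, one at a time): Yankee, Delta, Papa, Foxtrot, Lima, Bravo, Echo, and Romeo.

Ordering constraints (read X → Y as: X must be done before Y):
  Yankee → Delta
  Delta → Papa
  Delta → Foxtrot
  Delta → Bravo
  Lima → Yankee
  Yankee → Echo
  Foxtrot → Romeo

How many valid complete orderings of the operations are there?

Lima is the only operation with nothing required before it, so every ordering starts there.
Systematically extending each partial ordering one operation at a time and counting, there are 72 complete orderings.

72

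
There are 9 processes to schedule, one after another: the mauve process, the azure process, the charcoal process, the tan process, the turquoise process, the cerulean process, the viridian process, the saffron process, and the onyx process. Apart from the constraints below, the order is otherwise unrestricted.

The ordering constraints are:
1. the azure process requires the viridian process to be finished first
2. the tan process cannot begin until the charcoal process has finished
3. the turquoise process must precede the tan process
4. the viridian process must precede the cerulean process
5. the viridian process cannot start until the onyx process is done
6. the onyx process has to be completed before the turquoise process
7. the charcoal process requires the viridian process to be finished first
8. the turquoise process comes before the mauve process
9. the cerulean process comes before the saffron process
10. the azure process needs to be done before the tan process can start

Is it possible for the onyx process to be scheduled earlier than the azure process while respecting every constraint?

Yes

The onyx process is actually forced before the azure process by the constraints, so certainly some valid ordering has the onyx process first.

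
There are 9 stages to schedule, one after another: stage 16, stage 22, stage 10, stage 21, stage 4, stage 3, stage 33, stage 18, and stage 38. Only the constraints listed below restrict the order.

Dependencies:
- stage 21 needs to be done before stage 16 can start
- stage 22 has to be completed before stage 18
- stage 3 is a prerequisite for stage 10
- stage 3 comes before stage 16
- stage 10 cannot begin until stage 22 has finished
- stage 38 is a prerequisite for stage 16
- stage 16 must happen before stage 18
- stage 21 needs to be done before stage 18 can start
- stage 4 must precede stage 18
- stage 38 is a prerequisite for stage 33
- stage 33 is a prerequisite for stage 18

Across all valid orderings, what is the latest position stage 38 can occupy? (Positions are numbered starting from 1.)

Every stage that must follow stage 38 has to come after it. Tracing all chains starting from stage 38, those stages are: stage 16, stage 33, stage 18 — 3 in total.
So at least 3 stages follow stage 38, putting stage 38 no later than position 6. That position is achievable by scheduling everything else first.

6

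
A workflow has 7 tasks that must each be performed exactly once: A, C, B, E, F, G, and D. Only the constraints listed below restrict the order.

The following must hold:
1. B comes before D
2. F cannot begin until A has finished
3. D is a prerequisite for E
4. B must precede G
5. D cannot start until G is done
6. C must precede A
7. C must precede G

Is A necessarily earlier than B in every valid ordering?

A and B are not related by any chain of constraints.
There exist valid orderings with B before A, so A is not required to come first.

No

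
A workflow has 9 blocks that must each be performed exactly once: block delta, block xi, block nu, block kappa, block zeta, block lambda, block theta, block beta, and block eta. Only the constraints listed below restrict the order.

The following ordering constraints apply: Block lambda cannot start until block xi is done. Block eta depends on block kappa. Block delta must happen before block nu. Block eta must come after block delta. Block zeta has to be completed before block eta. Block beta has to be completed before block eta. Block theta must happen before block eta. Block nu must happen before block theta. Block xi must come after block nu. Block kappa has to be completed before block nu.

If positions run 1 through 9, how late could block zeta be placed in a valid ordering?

8

Following the constraints forward from block zeta, its only required successor is block eta.
So at least 1 block follows block zeta, putting block zeta no later than position 8. That position is achievable by scheduling everything else first.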